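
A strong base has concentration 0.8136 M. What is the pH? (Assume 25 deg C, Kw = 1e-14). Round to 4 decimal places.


A strong base dissociates completely, so [OH-] equals the given concentration.
pOH = -log10([OH-]) = -log10(0.8136) = 0.089589
pH = 14 - pOH = 14 - 0.089589
pH = 13.910411, rounded to 4 dp:

13.9104


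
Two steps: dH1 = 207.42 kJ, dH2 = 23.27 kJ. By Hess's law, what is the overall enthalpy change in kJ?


Hess's law: enthalpy is a state function, so add the step enthalpies.
dH_total = dH1 + dH2 = 207.42 + (23.27)
dH_total = 230.69 kJ:

230.69 kJ


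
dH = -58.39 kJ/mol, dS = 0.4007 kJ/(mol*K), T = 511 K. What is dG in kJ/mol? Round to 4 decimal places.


Gibbs: dG = dH - T*dS (consistent units, dS already in kJ/(mol*K)).
T*dS = 511 * 0.4007 = 204.7577
dG = -58.39 - (204.7577)
dG = -263.1477 kJ/mol, rounded to 4 dp:

-263.1477 kJ/mol


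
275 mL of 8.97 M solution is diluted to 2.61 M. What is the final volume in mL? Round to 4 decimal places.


Dilution: M1*V1 = M2*V2, solve for V2.
V2 = M1*V1 / M2
V2 = 8.97 * 275 / 2.61
V2 = 2466.75 / 2.61
V2 = 945.11494253 mL, rounded to 4 dp:

945.1149 mL


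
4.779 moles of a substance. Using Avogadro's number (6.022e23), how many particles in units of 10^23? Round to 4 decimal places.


N = n * NA, then divide by 1e23 for the requested units.
N / 1e23 = n * 6.022
N / 1e23 = 4.779 * 6.022
N / 1e23 = 28.779138, rounded to 4 dp:

28.7791


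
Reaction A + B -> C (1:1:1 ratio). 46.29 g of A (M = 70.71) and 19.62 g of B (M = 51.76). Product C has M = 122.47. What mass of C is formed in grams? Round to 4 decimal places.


Find moles of each reactant; the smaller value is the limiting reagent in a 1:1:1 reaction, so moles_C equals moles of the limiter.
n_A = mass_A / M_A = 46.29 / 70.71 = 0.654646 mol
n_B = mass_B / M_B = 19.62 / 51.76 = 0.379057 mol
Limiting reagent: B (smaller), n_limiting = 0.379057 mol
mass_C = n_limiting * M_C = 0.379057 * 122.47
mass_C = 46.42311079 g, rounded to 4 dp:

46.4231 g


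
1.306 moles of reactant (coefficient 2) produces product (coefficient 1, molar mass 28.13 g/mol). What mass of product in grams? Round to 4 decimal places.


Use the coefficient ratio to convert reactant moles to product moles, then multiply by the product's molar mass.
moles_P = moles_R * (coeff_P / coeff_R) = 1.306 * (1/2) = 0.653
mass_P = moles_P * M_P = 0.653 * 28.13
mass_P = 18.36889 g, rounded to 4 dp:

18.3689 g


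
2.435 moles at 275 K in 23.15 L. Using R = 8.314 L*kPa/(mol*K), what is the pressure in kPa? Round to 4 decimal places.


PV = nRT, solve for P = nRT / V.
nRT = 2.435 * 8.314 * 275 = 5567.2623
P = 5567.2623 / 23.15
P = 240.48649244 kPa, rounded to 4 dp:

240.4865 kPa


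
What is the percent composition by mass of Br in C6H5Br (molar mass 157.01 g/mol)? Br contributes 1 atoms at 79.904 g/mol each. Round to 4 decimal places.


pct = 100 * (n_elem * M_elem) / M_total
mass_contribution = 1 * 79.904 = 79.904 g/mol
pct = 100 * 79.904 / 157.01
pct = 50.89102605 %, rounded to 4 dp:

50.8910 %


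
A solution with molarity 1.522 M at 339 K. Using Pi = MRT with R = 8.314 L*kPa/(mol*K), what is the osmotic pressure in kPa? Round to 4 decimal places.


Osmotic pressure (van't Hoff): Pi = M*R*T.
RT = 8.314 * 339 = 2818.446
Pi = 1.522 * 2818.446
Pi = 4289.674812 kPa, rounded to 4 dp:

4289.6748 kPa


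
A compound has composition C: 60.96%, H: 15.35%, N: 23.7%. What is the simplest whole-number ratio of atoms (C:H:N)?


Assume 100 g of compound, divide each mass% by atomic mass to get moles, then normalize by the smallest to get a raw atom ratio.
Moles per 100 g: C: 60.96/12.011 = 5.0753, H: 15.35/1.008 = 15.2282, N: 23.7/14.007 = 1.692
Raw ratio (divide by min = 1.692): C: 3.0, H: 9.0, N: 1.0
Multiply by 1 to clear fractions: C: 3.0 ~= 3, H: 9.0 ~= 9, N: 1.0 ~= 1
Reduce by GCD to get the simplest whole-number ratio:

3:9:1


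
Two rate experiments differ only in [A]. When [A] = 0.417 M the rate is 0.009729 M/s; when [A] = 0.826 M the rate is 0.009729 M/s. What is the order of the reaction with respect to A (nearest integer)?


Rate is proportional to [A]^n, so rate2/rate1 = ([A]2/[A]1)^n. Take logs to solve for n.
rate2/rate1 = 0.009729 / 0.009729 = 1.0
[A]2/[A]1 = 0.826 / 0.417 = 1.9808
n = ln(1.0) / ln(1.9808) = 0.0
Nearest integer order:

0


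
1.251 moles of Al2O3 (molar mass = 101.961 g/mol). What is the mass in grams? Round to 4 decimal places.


mass = n * M
mass = 1.251 * 101.961
mass = 127.553211 g, rounded to 4 dp:

127.5532 g


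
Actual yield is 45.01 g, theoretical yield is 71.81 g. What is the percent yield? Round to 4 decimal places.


% yield = 100 * actual / theoretical
% yield = 100 * 45.01 / 71.81
% yield = 62.67929258 %, rounded to 4 dp:

62.6793 %


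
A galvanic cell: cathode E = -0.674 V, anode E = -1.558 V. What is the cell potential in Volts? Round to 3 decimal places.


Standard cell potential: E_cell = E_cathode - E_anode.
E_cell = -0.674 - (-1.558)
E_cell = 0.884 V, rounded to 3 dp:

0.884 V


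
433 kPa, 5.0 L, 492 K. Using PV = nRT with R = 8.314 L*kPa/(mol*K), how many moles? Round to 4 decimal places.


PV = nRT, solve for n = PV / (RT).
PV = 433 * 5.0 = 2165.0
RT = 8.314 * 492 = 4090.488
n = 2165.0 / 4090.488
n = 0.5292767 mol, rounded to 4 dp:

0.5293 mol


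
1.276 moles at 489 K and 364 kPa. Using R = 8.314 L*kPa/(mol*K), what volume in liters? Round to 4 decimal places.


PV = nRT, solve for V = nRT / P.
nRT = 1.276 * 8.314 * 489 = 5187.6367
V = 5187.6367 / 364
V = 14.25174918 L, rounded to 4 dp:

14.2517 L


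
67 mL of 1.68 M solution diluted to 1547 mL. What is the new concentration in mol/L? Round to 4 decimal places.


Dilution: M1*V1 = M2*V2, solve for M2.
M2 = M1*V1 / V2
M2 = 1.68 * 67 / 1547
M2 = 112.56 / 1547
M2 = 0.07276018 mol/L, rounded to 4 dp:

0.0728 mol/L


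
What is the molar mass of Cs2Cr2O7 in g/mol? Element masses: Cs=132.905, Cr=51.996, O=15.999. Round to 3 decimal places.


M = sum(count * atomic_mass) over atoms.
M = 2*132.905 + 2*51.996 + 7*15.999
M = 265.81 + 103.992 + 111.993
M = 481.795 g/mol, rounded to 3 dp:

481.795 g/mol


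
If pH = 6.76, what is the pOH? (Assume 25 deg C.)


At 25 deg C, pH + pOH = 14.
pOH = 14 - pH = 14 - 6.76
pOH = 7.24:

7.24


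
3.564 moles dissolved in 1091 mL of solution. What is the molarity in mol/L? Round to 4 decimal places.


Convert volume to liters: V_L = V_mL / 1000.
V_L = 1091 / 1000 = 1.091 L
M = n / V_L = 3.564 / 1.091
M = 3.26672777 mol/L, rounded to 4 dp:

3.2667 mol/L


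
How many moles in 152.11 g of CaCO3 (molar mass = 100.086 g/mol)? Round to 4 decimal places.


n = mass / M
n = 152.11 / 100.086
n = 1.51979298 mol, rounded to 4 dp:

1.5198 mol


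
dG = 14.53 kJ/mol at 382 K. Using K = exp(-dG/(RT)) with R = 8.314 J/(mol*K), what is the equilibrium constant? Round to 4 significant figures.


dG is in kJ/mol; multiply by 1000 to match R in J/(mol*K).
RT = 8.314 * 382 = 3175.948 J/mol
exponent = -dG*1000 / (RT) = -(14.53*1000) / 3175.948 = -4.57501193
K = exp(-4.57501193)
K = 0.010306176, rounded to 4 significant figures:

0.01031


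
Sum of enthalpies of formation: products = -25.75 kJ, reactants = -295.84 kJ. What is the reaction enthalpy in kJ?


dH_rxn = sum(dH_f products) - sum(dH_f reactants)
dH_rxn = -25.75 - (-295.84)
dH_rxn = 270.09 kJ:

270.09 kJ


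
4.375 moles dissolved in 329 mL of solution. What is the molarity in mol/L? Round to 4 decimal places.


Convert volume to liters: V_L = V_mL / 1000.
V_L = 329 / 1000 = 0.329 L
M = n / V_L = 4.375 / 0.329
M = 13.29787234 mol/L, rounded to 4 dp:

13.2979 mol/L


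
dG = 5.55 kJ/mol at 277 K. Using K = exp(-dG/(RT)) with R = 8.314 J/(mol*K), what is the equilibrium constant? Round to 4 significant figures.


dG is in kJ/mol; multiply by 1000 to match R in J/(mol*K).
RT = 8.314 * 277 = 2302.978 J/mol
exponent = -dG*1000 / (RT) = -(5.55*1000) / 2302.978 = -2.40992315
K = exp(-2.40992315)
K = 0.089822197, rounded to 4 significant figures:

0.08982


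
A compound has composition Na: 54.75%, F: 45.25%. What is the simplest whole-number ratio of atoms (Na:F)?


Assume 100 g of compound, divide each mass% by atomic mass to get moles, then normalize by the smallest to get a raw atom ratio.
Moles per 100 g: Na: 54.75/22.99 = 2.3815, F: 45.25/18.998 = 2.3818
Raw ratio (divide by min = 2.3815): Na: 1.0, F: 1.0
Multiply by 1 to clear fractions: Na: 1.0 ~= 1, F: 1.0 ~= 1
Reduce by GCD to get the simplest whole-number ratio:

1:1


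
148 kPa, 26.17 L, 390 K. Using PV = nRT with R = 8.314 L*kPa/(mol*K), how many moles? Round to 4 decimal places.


PV = nRT, solve for n = PV / (RT).
PV = 148 * 26.17 = 3873.16
RT = 8.314 * 390 = 3242.46
n = 3873.16 / 3242.46
n = 1.19451281 mol, rounded to 4 dp:

1.1945 mol


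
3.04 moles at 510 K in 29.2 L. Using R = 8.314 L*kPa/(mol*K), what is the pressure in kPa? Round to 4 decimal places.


PV = nRT, solve for P = nRT / V.
nRT = 3.04 * 8.314 * 510 = 12890.0256
P = 12890.0256 / 29.2
P = 441.43923288 kPa, rounded to 4 dp:

441.4392 kPa


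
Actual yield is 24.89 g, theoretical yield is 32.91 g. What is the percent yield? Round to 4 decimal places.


% yield = 100 * actual / theoretical
% yield = 100 * 24.89 / 32.91
% yield = 75.63050744 %, rounded to 4 dp:

75.6305 %


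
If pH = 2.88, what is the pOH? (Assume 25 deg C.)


At 25 deg C, pH + pOH = 14.
pOH = 14 - pH = 14 - 2.88
pOH = 11.12:

11.12


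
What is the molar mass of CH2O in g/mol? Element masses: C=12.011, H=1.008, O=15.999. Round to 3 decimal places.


M = sum(count * atomic_mass) over atoms.
M = 1*12.011 + 2*1.008 + 1*15.999
M = 12.011 + 2.016 + 15.999
M = 30.026 g/mol, rounded to 3 dp:

30.026 g/mol


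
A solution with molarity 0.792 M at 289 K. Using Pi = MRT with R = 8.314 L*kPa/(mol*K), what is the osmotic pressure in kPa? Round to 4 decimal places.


Osmotic pressure (van't Hoff): Pi = M*R*T.
RT = 8.314 * 289 = 2402.746
Pi = 0.792 * 2402.746
Pi = 1902.974832 kPa, rounded to 4 dp:

1902.9748 kPa


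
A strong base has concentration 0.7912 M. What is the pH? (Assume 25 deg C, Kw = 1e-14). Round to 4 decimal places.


A strong base dissociates completely, so [OH-] equals the given concentration.
pOH = -log10([OH-]) = -log10(0.7912) = 0.101714
pH = 14 - pOH = 14 - 0.101714
pH = 13.898286, rounded to 4 dp:

13.8983


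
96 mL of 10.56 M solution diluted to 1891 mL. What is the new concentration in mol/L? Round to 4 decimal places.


Dilution: M1*V1 = M2*V2, solve for M2.
M2 = M1*V1 / V2
M2 = 10.56 * 96 / 1891
M2 = 1013.76 / 1891
M2 = 0.5360973 mol/L, rounded to 4 dp:

0.5361 mol/L


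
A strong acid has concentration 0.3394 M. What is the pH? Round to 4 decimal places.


A strong acid dissociates completely, so [H+] equals the given concentration.
pH = -log10([H+]) = -log10(0.3394)
pH = 0.46928816, rounded to 4 dp:

0.4693


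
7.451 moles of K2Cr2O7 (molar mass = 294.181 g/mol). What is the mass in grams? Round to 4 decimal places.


mass = n * M
mass = 7.451 * 294.181
mass = 2191.942631 g, rounded to 4 dp:

2191.9426 g


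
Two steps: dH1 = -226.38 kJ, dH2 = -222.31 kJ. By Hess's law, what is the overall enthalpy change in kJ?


Hess's law: enthalpy is a state function, so add the step enthalpies.
dH_total = dH1 + dH2 = -226.38 + (-222.31)
dH_total = -448.69 kJ:

-448.69 kJ


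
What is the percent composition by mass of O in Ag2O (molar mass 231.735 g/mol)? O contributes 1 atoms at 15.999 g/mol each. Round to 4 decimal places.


pct = 100 * (n_elem * M_elem) / M_total
mass_contribution = 1 * 15.999 = 15.999 g/mol
pct = 100 * 15.999 / 231.735
pct = 6.90400673 %, rounded to 4 dp:

6.9040 %


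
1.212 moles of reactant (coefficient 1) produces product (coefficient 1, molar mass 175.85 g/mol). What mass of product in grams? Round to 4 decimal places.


Use the coefficient ratio to convert reactant moles to product moles, then multiply by the product's molar mass.
moles_P = moles_R * (coeff_P / coeff_R) = 1.212 * (1/1) = 1.212
mass_P = moles_P * M_P = 1.212 * 175.85
mass_P = 213.1302 g, rounded to 4 dp:

213.1302 g


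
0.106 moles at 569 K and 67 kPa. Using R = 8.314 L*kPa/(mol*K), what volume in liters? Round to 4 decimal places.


PV = nRT, solve for V = nRT / P.
nRT = 0.106 * 8.314 * 569 = 501.4506
V = 501.4506 / 67
V = 7.48433731 L, rounded to 4 dp:

7.4843 L


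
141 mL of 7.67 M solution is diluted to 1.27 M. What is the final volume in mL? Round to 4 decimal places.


Dilution: M1*V1 = M2*V2, solve for V2.
V2 = M1*V1 / M2
V2 = 7.67 * 141 / 1.27
V2 = 1081.47 / 1.27
V2 = 851.5511811 mL, rounded to 4 dp:

851.5512 mL


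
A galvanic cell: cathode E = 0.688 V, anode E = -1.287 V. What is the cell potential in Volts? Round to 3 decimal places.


Standard cell potential: E_cell = E_cathode - E_anode.
E_cell = 0.688 - (-1.287)
E_cell = 1.975 V, rounded to 3 dp:

1.975 V


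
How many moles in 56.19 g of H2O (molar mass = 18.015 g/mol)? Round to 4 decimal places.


n = mass / M
n = 56.19 / 18.015
n = 3.11906744 mol, rounded to 4 dp:

3.1191 mol


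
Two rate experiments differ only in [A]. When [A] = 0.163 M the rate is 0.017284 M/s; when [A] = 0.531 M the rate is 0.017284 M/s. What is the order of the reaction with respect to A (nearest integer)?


Rate is proportional to [A]^n, so rate2/rate1 = ([A]2/[A]1)^n. Take logs to solve for n.
rate2/rate1 = 0.017284 / 0.017284 = 1.0
[A]2/[A]1 = 0.531 / 0.163 = 3.2577
n = ln(1.0) / ln(3.2577) = 0.0
Nearest integer order:

0


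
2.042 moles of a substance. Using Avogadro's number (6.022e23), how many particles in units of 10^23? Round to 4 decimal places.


N = n * NA, then divide by 1e23 for the requested units.
N / 1e23 = n * 6.022
N / 1e23 = 2.042 * 6.022
N / 1e23 = 12.296924, rounded to 4 dp:

12.2969


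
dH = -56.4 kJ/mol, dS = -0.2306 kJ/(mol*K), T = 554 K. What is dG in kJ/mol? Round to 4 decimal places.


Gibbs: dG = dH - T*dS (consistent units, dS already in kJ/(mol*K)).
T*dS = 554 * -0.2306 = -127.7524
dG = -56.4 - (-127.7524)
dG = 71.3524 kJ/mol, rounded to 4 dp:

71.3524 kJ/mol


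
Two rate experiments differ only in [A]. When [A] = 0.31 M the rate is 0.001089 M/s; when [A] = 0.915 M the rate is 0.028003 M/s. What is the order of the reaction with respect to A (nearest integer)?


Rate is proportional to [A]^n, so rate2/rate1 = ([A]2/[A]1)^n. Take logs to solve for n.
rate2/rate1 = 0.028003 / 0.001089 = 25.7144
[A]2/[A]1 = 0.915 / 0.31 = 2.9516
n = ln(25.7144) / ln(2.9516) = 3.0
Nearest integer order:

3


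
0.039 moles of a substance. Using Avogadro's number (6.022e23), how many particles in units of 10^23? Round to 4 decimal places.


N = n * NA, then divide by 1e23 for the requested units.
N / 1e23 = n * 6.022
N / 1e23 = 0.039 * 6.022
N / 1e23 = 0.234858, rounded to 4 dp:

0.2349


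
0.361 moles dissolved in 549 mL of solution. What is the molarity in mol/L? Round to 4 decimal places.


Convert volume to liters: V_L = V_mL / 1000.
V_L = 549 / 1000 = 0.549 L
M = n / V_L = 0.361 / 0.549
M = 0.6575592 mol/L, rounded to 4 dp:

0.6576 mol/L


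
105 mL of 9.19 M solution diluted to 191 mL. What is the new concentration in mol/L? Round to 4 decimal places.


Dilution: M1*V1 = M2*V2, solve for M2.
M2 = M1*V1 / V2
M2 = 9.19 * 105 / 191
M2 = 964.95 / 191
M2 = 5.05209424 mol/L, rounded to 4 dp:

5.0521 mol/L


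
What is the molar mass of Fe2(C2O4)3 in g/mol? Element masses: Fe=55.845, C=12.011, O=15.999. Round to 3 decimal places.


M = sum(count * atomic_mass) over atoms.
M = 2*55.845 + 6*12.011 + 12*15.999
M = 111.69 + 72.066 + 191.988
M = 375.744 g/mol, rounded to 3 dp:

375.744 g/mol


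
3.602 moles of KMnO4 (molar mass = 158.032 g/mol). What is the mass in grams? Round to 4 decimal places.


mass = n * M
mass = 3.602 * 158.032
mass = 569.231264 g, rounded to 4 dp:

569.2313 g


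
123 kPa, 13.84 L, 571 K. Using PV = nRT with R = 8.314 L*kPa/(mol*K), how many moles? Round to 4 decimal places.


PV = nRT, solve for n = PV / (RT).
PV = 123 * 13.84 = 1702.32
RT = 8.314 * 571 = 4747.294
n = 1702.32 / 4747.294
n = 0.35858744 mol, rounded to 4 dp:

0.3586 mol


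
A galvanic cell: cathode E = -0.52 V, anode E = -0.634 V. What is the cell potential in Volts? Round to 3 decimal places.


Standard cell potential: E_cell = E_cathode - E_anode.
E_cell = -0.52 - (-0.634)
E_cell = 0.114 V, rounded to 3 dp:

0.114 V


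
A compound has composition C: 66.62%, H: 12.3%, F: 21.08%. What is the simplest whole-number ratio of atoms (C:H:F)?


Assume 100 g of compound, divide each mass% by atomic mass to get moles, then normalize by the smallest to get a raw atom ratio.
Moles per 100 g: C: 66.62/12.011 = 5.5466, H: 12.3/1.008 = 12.2024, F: 21.08/18.998 = 1.1096
Raw ratio (divide by min = 1.1096): C: 4.999, H: 10.997, F: 1.0
Multiply by 1 to clear fractions: C: 4.999 ~= 5, H: 10.997 ~= 11, F: 1.0 ~= 1
Reduce by GCD to get the simplest whole-number ratio:

5:11:1


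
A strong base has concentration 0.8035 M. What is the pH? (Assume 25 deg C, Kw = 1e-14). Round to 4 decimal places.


A strong base dissociates completely, so [OH-] equals the given concentration.
pOH = -log10([OH-]) = -log10(0.8035) = 0.095014
pH = 14 - pOH = 14 - 0.095014
pH = 13.904986, rounded to 4 dp:

13.9050


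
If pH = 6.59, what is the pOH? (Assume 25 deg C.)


At 25 deg C, pH + pOH = 14.
pOH = 14 - pH = 14 - 6.59
pOH = 7.41:

7.41


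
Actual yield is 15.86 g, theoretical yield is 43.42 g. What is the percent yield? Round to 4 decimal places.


% yield = 100 * actual / theoretical
% yield = 100 * 15.86 / 43.42
% yield = 36.52694611 %, rounded to 4 dp:

36.5269 %


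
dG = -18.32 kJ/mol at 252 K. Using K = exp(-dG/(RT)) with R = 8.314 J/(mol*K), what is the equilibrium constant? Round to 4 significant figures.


dG is in kJ/mol; multiply by 1000 to match R in J/(mol*K).
RT = 8.314 * 252 = 2095.128 J/mol
exponent = -dG*1000 / (RT) = -(-18.32*1000) / 2095.128 = 8.74409583
K = exp(8.74409583)
K = 6273.5385, rounded to 4 significant figures:

6274


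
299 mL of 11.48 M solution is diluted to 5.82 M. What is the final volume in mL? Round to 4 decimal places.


Dilution: M1*V1 = M2*V2, solve for V2.
V2 = M1*V1 / M2
V2 = 11.48 * 299 / 5.82
V2 = 3432.52 / 5.82
V2 = 589.78006873 mL, rounded to 4 dp:

589.7801 mL


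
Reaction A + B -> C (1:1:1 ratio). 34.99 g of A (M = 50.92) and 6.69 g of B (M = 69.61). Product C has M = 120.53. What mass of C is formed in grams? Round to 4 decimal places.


Find moles of each reactant; the smaller value is the limiting reagent in a 1:1:1 reaction, so moles_C equals moles of the limiter.
n_A = mass_A / M_A = 34.99 / 50.92 = 0.687156 mol
n_B = mass_B / M_B = 6.69 / 69.61 = 0.096107 mol
Limiting reagent: B (smaller), n_limiting = 0.096107 mol
mass_C = n_limiting * M_C = 0.096107 * 120.53
mass_C = 11.58377671 g, rounded to 4 dp:

11.5838 g


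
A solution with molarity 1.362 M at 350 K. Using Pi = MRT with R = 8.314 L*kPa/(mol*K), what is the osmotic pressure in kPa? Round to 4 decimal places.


Osmotic pressure (van't Hoff): Pi = M*R*T.
RT = 8.314 * 350 = 2909.9
Pi = 1.362 * 2909.9
Pi = 3963.2838 kPa, rounded to 4 dp:

3963.2838 kPa


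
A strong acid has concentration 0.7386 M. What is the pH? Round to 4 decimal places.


A strong acid dissociates completely, so [H+] equals the given concentration.
pH = -log10([H+]) = -log10(0.7386)
pH = 0.1315907, rounded to 4 dp:

0.1316


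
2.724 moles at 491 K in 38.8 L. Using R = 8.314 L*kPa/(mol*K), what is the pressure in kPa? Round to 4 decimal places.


PV = nRT, solve for P = nRT / V.
nRT = 2.724 * 8.314 * 491 = 11119.842
P = 11119.842 / 38.8
P = 286.59386598 kPa, rounded to 4 dp:

286.5939 kPa


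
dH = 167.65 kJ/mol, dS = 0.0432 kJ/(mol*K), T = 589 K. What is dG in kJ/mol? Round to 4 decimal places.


Gibbs: dG = dH - T*dS (consistent units, dS already in kJ/(mol*K)).
T*dS = 589 * 0.0432 = 25.4448
dG = 167.65 - (25.4448)
dG = 142.2052 kJ/mol, rounded to 4 dp:

142.2052 kJ/mol


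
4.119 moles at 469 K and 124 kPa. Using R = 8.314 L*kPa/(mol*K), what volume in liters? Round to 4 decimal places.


PV = nRT, solve for V = nRT / P.
nRT = 4.119 * 8.314 * 469 = 16061.0767
V = 16061.0767 / 124
V = 129.5248121 L, rounded to 4 dp:

129.5248 L


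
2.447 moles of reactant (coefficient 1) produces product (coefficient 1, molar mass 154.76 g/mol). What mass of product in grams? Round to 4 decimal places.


Use the coefficient ratio to convert reactant moles to product moles, then multiply by the product's molar mass.
moles_P = moles_R * (coeff_P / coeff_R) = 2.447 * (1/1) = 2.447
mass_P = moles_P * M_P = 2.447 * 154.76
mass_P = 378.69772 g, rounded to 4 dp:

378.6977 g


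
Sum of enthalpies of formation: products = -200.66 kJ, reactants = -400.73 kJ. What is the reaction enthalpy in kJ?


dH_rxn = sum(dH_f products) - sum(dH_f reactants)
dH_rxn = -200.66 - (-400.73)
dH_rxn = 200.07 kJ:

200.07 kJ


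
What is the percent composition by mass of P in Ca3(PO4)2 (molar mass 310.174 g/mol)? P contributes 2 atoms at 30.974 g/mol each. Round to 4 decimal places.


pct = 100 * (n_elem * M_elem) / M_total
mass_contribution = 2 * 30.974 = 61.948 g/mol
pct = 100 * 61.948 / 310.174
pct = 19.97201571 %, rounded to 4 dp:

19.9720 %


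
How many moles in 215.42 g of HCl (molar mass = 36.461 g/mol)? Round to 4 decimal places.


n = mass / M
n = 215.42 / 36.461
n = 5.90823071 mol, rounded to 4 dp:

5.9082 mol


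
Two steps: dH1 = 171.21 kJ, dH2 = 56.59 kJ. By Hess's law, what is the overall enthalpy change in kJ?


Hess's law: enthalpy is a state function, so add the step enthalpies.
dH_total = dH1 + dH2 = 171.21 + (56.59)
dH_total = 227.8 kJ:

227.80 kJ


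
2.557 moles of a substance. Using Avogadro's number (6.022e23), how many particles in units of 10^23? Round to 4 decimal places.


N = n * NA, then divide by 1e23 for the requested units.
N / 1e23 = n * 6.022
N / 1e23 = 2.557 * 6.022
N / 1e23 = 15.398254, rounded to 4 dp:

15.3983


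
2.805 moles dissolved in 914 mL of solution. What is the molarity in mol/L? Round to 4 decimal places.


Convert volume to liters: V_L = V_mL / 1000.
V_L = 914 / 1000 = 0.914 L
M = n / V_L = 2.805 / 0.914
M = 3.06892779 mol/L, rounded to 4 dp:

3.0689 mol/L


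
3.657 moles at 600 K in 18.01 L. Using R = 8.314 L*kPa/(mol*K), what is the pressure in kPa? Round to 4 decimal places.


PV = nRT, solve for P = nRT / V.
nRT = 3.657 * 8.314 * 600 = 18242.5788
P = 18242.5788 / 18.01
P = 1012.91387007 kPa, rounded to 4 dp:

1012.9139 kPa


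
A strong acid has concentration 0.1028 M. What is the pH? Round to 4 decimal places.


A strong acid dissociates completely, so [H+] equals the given concentration.
pH = -log10([H+]) = -log10(0.1028)
pH = 0.98800689, rounded to 4 dp:

0.9880


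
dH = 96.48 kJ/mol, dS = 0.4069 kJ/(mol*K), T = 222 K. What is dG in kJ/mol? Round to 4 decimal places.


Gibbs: dG = dH - T*dS (consistent units, dS already in kJ/(mol*K)).
T*dS = 222 * 0.4069 = 90.3318
dG = 96.48 - (90.3318)
dG = 6.1482 kJ/mol, rounded to 4 dp:

6.1482 kJ/mol


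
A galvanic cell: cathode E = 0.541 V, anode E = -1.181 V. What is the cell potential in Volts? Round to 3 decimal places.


Standard cell potential: E_cell = E_cathode - E_anode.
E_cell = 0.541 - (-1.181)
E_cell = 1.722 V, rounded to 3 dp:

1.722 V


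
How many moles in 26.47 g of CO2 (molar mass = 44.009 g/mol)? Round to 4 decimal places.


n = mass / M
n = 26.47 / 44.009
n = 0.60146788 mol, rounded to 4 dp:

0.6015 mol


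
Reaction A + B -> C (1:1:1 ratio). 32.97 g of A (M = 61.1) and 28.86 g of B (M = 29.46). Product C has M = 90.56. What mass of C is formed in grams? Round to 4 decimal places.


Find moles of each reactant; the smaller value is the limiting reagent in a 1:1:1 reaction, so moles_C equals moles of the limiter.
n_A = mass_A / M_A = 32.97 / 61.1 = 0.539607 mol
n_B = mass_B / M_B = 28.86 / 29.46 = 0.979633 mol
Limiting reagent: A (smaller), n_limiting = 0.539607 mol
mass_C = n_limiting * M_C = 0.539607 * 90.56
mass_C = 48.86680992 g, rounded to 4 dp:

48.8668 g


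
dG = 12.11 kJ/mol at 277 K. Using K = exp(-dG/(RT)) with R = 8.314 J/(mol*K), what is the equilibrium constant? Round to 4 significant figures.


dG is in kJ/mol; multiply by 1000 to match R in J/(mol*K).
RT = 8.314 * 277 = 2302.978 J/mol
exponent = -dG*1000 / (RT) = -(12.11*1000) / 2302.978 = -5.25840889
K = exp(-5.25840889)
K = 0.0052035776, rounded to 4 significant figures:

0.005204


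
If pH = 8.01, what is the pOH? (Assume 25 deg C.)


At 25 deg C, pH + pOH = 14.
pOH = 14 - pH = 14 - 8.01
pOH = 5.99:

5.99


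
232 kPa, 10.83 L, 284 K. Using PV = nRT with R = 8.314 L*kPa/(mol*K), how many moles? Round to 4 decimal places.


PV = nRT, solve for n = PV / (RT).
PV = 232 * 10.83 = 2512.56
RT = 8.314 * 284 = 2361.176
n = 2512.56 / 2361.176
n = 1.06411381 mol, rounded to 4 dp:

1.0641 mol


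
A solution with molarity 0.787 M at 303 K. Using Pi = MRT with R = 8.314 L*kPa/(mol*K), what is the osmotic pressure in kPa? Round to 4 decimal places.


Osmotic pressure (van't Hoff): Pi = M*R*T.
RT = 8.314 * 303 = 2519.142
Pi = 0.787 * 2519.142
Pi = 1982.564754 kPa, rounded to 4 dp:

1982.5648 kPa


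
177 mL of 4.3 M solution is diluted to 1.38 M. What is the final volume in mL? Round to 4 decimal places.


Dilution: M1*V1 = M2*V2, solve for V2.
V2 = M1*V1 / M2
V2 = 4.3 * 177 / 1.38
V2 = 761.1 / 1.38
V2 = 551.52173913 mL, rounded to 4 dp:

551.5217 mL


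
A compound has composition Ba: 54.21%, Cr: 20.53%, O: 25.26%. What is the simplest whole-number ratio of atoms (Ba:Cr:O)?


Assume 100 g of compound, divide each mass% by atomic mass to get moles, then normalize by the smallest to get a raw atom ratio.
Moles per 100 g: Ba: 54.21/137.327 = 0.3948, Cr: 20.53/51.996 = 0.3948, O: 25.26/15.999 = 1.5788
Raw ratio (divide by min = 0.3948): Ba: 1.0, Cr: 1.0, O: 4.0
Multiply by 1 to clear fractions: Ba: 1.0 ~= 1, Cr: 1.0 ~= 1, O: 4.0 ~= 4
Reduce by GCD to get the simplest whole-number ratio:

1:1:4


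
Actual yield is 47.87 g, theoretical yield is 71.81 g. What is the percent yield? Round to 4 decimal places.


% yield = 100 * actual / theoretical
% yield = 100 * 47.87 / 71.81
% yield = 66.66202479 %, rounded to 4 dp:

66.6620 %


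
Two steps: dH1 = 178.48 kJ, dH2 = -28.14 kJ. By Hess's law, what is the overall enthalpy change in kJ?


Hess's law: enthalpy is a state function, so add the step enthalpies.
dH_total = dH1 + dH2 = 178.48 + (-28.14)
dH_total = 150.34 kJ:

150.34 kJ


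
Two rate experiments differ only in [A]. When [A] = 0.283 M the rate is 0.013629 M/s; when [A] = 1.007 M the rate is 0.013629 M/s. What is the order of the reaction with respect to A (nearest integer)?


Rate is proportional to [A]^n, so rate2/rate1 = ([A]2/[A]1)^n. Take logs to solve for n.
rate2/rate1 = 0.013629 / 0.013629 = 1.0
[A]2/[A]1 = 1.007 / 0.283 = 3.5583
n = ln(1.0) / ln(3.5583) = 0.0
Nearest integer order:

0


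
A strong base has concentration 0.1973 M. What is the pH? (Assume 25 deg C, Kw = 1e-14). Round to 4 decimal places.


A strong base dissociates completely, so [OH-] equals the given concentration.
pOH = -log10([OH-]) = -log10(0.1973) = 0.704873
pH = 14 - pOH = 14 - 0.704873
pH = 13.295127, rounded to 4 dp:

13.2951


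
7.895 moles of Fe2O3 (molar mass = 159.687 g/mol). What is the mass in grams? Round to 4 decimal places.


mass = n * M
mass = 7.895 * 159.687
mass = 1260.728865 g, rounded to 4 dp:

1260.7289 g


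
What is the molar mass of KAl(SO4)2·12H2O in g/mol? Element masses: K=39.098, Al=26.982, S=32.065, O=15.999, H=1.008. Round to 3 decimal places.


M = sum(count * atomic_mass) over atoms.
M = 1*39.098 + 1*26.982 + 2*32.065 + 20*15.999 + 24*1.008
M = 39.098 + 26.982 + 64.13 + 319.98 + 24.192
M = 474.382 g/mol, rounded to 3 dp:

474.382 g/mol


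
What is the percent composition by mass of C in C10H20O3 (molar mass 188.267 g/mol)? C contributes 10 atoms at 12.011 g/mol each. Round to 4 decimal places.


pct = 100 * (n_elem * M_elem) / M_total
mass_contribution = 10 * 12.011 = 120.11 g/mol
pct = 100 * 120.11 / 188.267
pct = 63.79769158 %, rounded to 4 dp:

63.7977 %


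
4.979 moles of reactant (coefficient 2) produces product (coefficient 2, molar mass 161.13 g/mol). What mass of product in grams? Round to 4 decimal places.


Use the coefficient ratio to convert reactant moles to product moles, then multiply by the product's molar mass.
moles_P = moles_R * (coeff_P / coeff_R) = 4.979 * (2/2) = 4.979
mass_P = moles_P * M_P = 4.979 * 161.13
mass_P = 802.26627 g, rounded to 4 dp:

802.2663 g


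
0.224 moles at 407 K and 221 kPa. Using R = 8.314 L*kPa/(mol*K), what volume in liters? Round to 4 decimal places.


PV = nRT, solve for V = nRT / P.
nRT = 0.224 * 8.314 * 407 = 757.9708
V = 757.9708 / 221
V = 3.42973213 L, rounded to 4 dp:

3.4297 L


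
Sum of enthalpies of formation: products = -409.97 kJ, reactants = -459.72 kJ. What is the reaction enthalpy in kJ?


dH_rxn = sum(dH_f products) - sum(dH_f reactants)
dH_rxn = -409.97 - (-459.72)
dH_rxn = 49.75 kJ:

49.75 kJ


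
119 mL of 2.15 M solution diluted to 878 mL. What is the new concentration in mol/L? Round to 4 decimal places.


Dilution: M1*V1 = M2*V2, solve for M2.
M2 = M1*V1 / V2
M2 = 2.15 * 119 / 878
M2 = 255.85 / 878
M2 = 0.29140091 mol/L, rounded to 4 dp:

0.2914 mol/L


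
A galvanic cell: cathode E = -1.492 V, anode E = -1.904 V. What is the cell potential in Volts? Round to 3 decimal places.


Standard cell potential: E_cell = E_cathode - E_anode.
E_cell = -1.492 - (-1.904)
E_cell = 0.412 V, rounded to 3 dp:

0.412 V


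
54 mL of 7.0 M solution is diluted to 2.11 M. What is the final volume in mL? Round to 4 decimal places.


Dilution: M1*V1 = M2*V2, solve for V2.
V2 = M1*V1 / M2
V2 = 7.0 * 54 / 2.11
V2 = 378.0 / 2.11
V2 = 179.14691943 mL, rounded to 4 dp:

179.1469 mL


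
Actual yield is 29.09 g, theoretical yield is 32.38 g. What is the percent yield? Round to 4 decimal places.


% yield = 100 * actual / theoretical
% yield = 100 * 29.09 / 32.38
% yield = 89.83940704 %, rounded to 4 dp:

89.8394 %


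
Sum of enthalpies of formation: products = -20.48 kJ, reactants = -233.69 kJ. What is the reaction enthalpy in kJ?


dH_rxn = sum(dH_f products) - sum(dH_f reactants)
dH_rxn = -20.48 - (-233.69)
dH_rxn = 213.21 kJ:

213.21 kJ


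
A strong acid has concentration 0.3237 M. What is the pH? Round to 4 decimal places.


A strong acid dissociates completely, so [H+] equals the given concentration.
pH = -log10([H+]) = -log10(0.3237)
pH = 0.4898573, rounded to 4 dp:

0.4899


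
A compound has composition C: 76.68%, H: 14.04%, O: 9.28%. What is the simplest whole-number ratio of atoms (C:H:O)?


Assume 100 g of compound, divide each mass% by atomic mass to get moles, then normalize by the smallest to get a raw atom ratio.
Moles per 100 g: C: 76.68/12.011 = 6.3841, H: 14.04/1.008 = 13.9286, O: 9.28/15.999 = 0.58
Raw ratio (divide by min = 0.58): C: 11.006, H: 24.013, O: 1.0
Multiply by 1 to clear fractions: C: 11.006 ~= 11, H: 24.013 ~= 24, O: 1.0 ~= 1
Reduce by GCD to get the simplest whole-number ratio:

11:24:1


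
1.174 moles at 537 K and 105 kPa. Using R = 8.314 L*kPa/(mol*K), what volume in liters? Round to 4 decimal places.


PV = nRT, solve for V = nRT / P.
nRT = 1.174 * 8.314 * 537 = 5241.4615
V = 5241.4615 / 105
V = 49.91868095 L, rounded to 4 dp:

49.9187 L


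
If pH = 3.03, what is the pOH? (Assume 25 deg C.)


At 25 deg C, pH + pOH = 14.
pOH = 14 - pH = 14 - 3.03
pOH = 10.97:

10.97


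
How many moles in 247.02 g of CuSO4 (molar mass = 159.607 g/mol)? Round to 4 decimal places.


n = mass / M
n = 247.02 / 159.607
n = 1.54767648 mol, rounded to 4 dp:

1.5477 mol


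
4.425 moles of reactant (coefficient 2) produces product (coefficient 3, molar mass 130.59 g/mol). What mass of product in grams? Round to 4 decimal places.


Use the coefficient ratio to convert reactant moles to product moles, then multiply by the product's molar mass.
moles_P = moles_R * (coeff_P / coeff_R) = 4.425 * (3/2) = 6.6375
mass_P = moles_P * M_P = 6.6375 * 130.59
mass_P = 866.791125 g, rounded to 4 dp:

866.7911 g


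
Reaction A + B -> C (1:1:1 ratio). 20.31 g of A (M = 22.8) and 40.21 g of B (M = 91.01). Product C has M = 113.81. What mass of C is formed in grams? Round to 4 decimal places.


Find moles of each reactant; the smaller value is the limiting reagent in a 1:1:1 reaction, so moles_C equals moles of the limiter.
n_A = mass_A / M_A = 20.31 / 22.8 = 0.890789 mol
n_B = mass_B / M_B = 40.21 / 91.01 = 0.44182 mol
Limiting reagent: B (smaller), n_limiting = 0.44182 mol
mass_C = n_limiting * M_C = 0.44182 * 113.81
mass_C = 50.2835342 g, rounded to 4 dp:

50.2835 g


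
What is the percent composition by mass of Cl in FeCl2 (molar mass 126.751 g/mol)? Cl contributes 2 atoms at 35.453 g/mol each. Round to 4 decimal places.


pct = 100 * (n_elem * M_elem) / M_total
mass_contribution = 2 * 35.453 = 70.906 g/mol
pct = 100 * 70.906 / 126.751
pct = 55.94117601 %, rounded to 4 dp:

55.9412 %


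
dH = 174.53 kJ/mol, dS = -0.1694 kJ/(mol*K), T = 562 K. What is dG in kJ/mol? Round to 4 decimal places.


Gibbs: dG = dH - T*dS (consistent units, dS already in kJ/(mol*K)).
T*dS = 562 * -0.1694 = -95.2028
dG = 174.53 - (-95.2028)
dG = 269.7328 kJ/mol, rounded to 4 dp:

269.7328 kJ/mol


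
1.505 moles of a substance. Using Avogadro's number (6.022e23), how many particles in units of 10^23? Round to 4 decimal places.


N = n * NA, then divide by 1e23 for the requested units.
N / 1e23 = n * 6.022
N / 1e23 = 1.505 * 6.022
N / 1e23 = 9.06311, rounded to 4 dp:

9.0631


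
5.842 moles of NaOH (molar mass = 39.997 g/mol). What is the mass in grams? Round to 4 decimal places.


mass = n * M
mass = 5.842 * 39.997
mass = 233.662474 g, rounded to 4 dp:

233.6625 g


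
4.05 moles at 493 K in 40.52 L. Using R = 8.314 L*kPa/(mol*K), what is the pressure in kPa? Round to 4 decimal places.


PV = nRT, solve for P = nRT / V.
nRT = 4.05 * 8.314 * 493 = 16600.1481
P = 16600.1481 / 40.52
P = 409.67788993 kPa, rounded to 4 dp:

409.6779 kPa


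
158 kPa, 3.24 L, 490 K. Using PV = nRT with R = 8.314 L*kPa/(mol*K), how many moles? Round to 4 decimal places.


PV = nRT, solve for n = PV / (RT).
PV = 158 * 3.24 = 511.92
RT = 8.314 * 490 = 4073.86
n = 511.92 / 4073.86
n = 0.12565969 mol, rounded to 4 dp:

0.1257 mol


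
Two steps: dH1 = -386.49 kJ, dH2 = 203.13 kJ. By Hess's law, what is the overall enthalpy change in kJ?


Hess's law: enthalpy is a state function, so add the step enthalpies.
dH_total = dH1 + dH2 = -386.49 + (203.13)
dH_total = -183.36 kJ:

-183.36 kJ


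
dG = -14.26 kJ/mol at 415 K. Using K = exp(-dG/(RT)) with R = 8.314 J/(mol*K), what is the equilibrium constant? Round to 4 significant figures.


dG is in kJ/mol; multiply by 1000 to match R in J/(mol*K).
RT = 8.314 * 415 = 3450.31 J/mol
exponent = -dG*1000 / (RT) = -(-14.26*1000) / 3450.31 = 4.13296197
K = exp(4.13296197)
K = 62.362365, rounded to 4 significant figures:

62.36


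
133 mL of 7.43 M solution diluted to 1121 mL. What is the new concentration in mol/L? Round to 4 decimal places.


Dilution: M1*V1 = M2*V2, solve for M2.
M2 = M1*V1 / V2
M2 = 7.43 * 133 / 1121
M2 = 988.19 / 1121
M2 = 0.88152542 mol/L, rounded to 4 dp:

0.8815 mol/L


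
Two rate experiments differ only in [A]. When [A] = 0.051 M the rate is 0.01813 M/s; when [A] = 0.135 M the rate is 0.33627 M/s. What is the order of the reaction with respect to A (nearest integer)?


Rate is proportional to [A]^n, so rate2/rate1 = ([A]2/[A]1)^n. Take logs to solve for n.
rate2/rate1 = 0.33627 / 0.01813 = 18.5477
[A]2/[A]1 = 0.135 / 0.051 = 2.6471
n = ln(18.5477) / ln(2.6471) = 3.0
Nearest integer order:

3


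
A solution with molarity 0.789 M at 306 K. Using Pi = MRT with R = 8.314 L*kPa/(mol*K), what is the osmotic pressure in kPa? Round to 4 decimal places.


Osmotic pressure (van't Hoff): Pi = M*R*T.
RT = 8.314 * 306 = 2544.084
Pi = 0.789 * 2544.084
Pi = 2007.282276 kPa, rounded to 4 dp:

2007.2823 kPa


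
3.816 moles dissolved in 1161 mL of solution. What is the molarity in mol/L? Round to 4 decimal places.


Convert volume to liters: V_L = V_mL / 1000.
V_L = 1161 / 1000 = 1.161 L
M = n / V_L = 3.816 / 1.161
M = 3.28682171 mol/L, rounded to 4 dp:

3.2868 mol/L


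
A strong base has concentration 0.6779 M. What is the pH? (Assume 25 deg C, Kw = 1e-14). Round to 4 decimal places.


A strong base dissociates completely, so [OH-] equals the given concentration.
pOH = -log10([OH-]) = -log10(0.6779) = 0.168834
pH = 14 - pOH = 14 - 0.168834
pH = 13.831166, rounded to 4 dp:

13.8312


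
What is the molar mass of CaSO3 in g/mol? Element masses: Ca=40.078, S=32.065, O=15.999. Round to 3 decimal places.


M = sum(count * atomic_mass) over atoms.
M = 1*40.078 + 1*32.065 + 3*15.999
M = 40.078 + 32.065 + 47.997
M = 120.14 g/mol, rounded to 3 dp:

120.140 g/mol


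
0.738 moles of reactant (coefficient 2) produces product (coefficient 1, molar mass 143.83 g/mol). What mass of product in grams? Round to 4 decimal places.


Use the coefficient ratio to convert reactant moles to product moles, then multiply by the product's molar mass.
moles_P = moles_R * (coeff_P / coeff_R) = 0.738 * (1/2) = 0.369
mass_P = moles_P * M_P = 0.369 * 143.83
mass_P = 53.07327 g, rounded to 4 dp:

53.0733 g


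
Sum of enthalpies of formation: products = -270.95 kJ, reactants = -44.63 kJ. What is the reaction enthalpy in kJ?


dH_rxn = sum(dH_f products) - sum(dH_f reactants)
dH_rxn = -270.95 - (-44.63)
dH_rxn = -226.32 kJ:

-226.32 kJ


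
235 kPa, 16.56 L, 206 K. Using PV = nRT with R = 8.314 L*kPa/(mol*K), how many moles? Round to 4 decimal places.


PV = nRT, solve for n = PV / (RT).
PV = 235 * 16.56 = 3891.6
RT = 8.314 * 206 = 1712.684
n = 3891.6 / 1712.684
n = 2.27222301 mol, rounded to 4 dp:

2.2722 mol


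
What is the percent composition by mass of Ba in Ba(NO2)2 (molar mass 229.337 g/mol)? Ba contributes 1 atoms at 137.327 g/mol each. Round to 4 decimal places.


pct = 100 * (n_elem * M_elem) / M_total
mass_contribution = 1 * 137.327 = 137.327 g/mol
pct = 100 * 137.327 / 229.337
pct = 59.88000192 %, rounded to 4 dp:

59.8800 %


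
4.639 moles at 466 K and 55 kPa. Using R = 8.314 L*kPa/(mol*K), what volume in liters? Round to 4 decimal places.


PV = nRT, solve for V = nRT / P.
nRT = 4.639 * 8.314 * 466 = 17972.989
V = 17972.989 / 55
V = 326.78161818 L, rounded to 4 dp:

326.7816 L


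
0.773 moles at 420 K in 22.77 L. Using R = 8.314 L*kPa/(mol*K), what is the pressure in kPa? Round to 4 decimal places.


PV = nRT, solve for P = nRT / V.
nRT = 0.773 * 8.314 * 420 = 2699.2232
P = 2699.2232 / 22.77
P = 118.54296004 kPa, rounded to 4 dp:

118.5430 kPa


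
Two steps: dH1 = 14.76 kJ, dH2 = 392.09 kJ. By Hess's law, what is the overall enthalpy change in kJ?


Hess's law: enthalpy is a state function, so add the step enthalpies.
dH_total = dH1 + dH2 = 14.76 + (392.09)
dH_total = 406.85 kJ:

406.85 kJ


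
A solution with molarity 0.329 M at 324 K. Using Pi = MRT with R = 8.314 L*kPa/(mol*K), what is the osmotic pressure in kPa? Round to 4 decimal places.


Osmotic pressure (van't Hoff): Pi = M*R*T.
RT = 8.314 * 324 = 2693.736
Pi = 0.329 * 2693.736
Pi = 886.239144 kPa, rounded to 4 dp:

886.2391 kPa


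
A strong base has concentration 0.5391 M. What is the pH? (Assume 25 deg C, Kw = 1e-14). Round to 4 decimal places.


A strong base dissociates completely, so [OH-] equals the given concentration.
pOH = -log10([OH-]) = -log10(0.5391) = 0.268331
pH = 14 - pOH = 14 - 0.268331
pH = 13.731669, rounded to 4 dp:

13.7317


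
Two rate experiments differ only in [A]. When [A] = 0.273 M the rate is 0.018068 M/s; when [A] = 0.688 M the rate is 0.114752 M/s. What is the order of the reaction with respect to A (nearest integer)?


Rate is proportional to [A]^n, so rate2/rate1 = ([A]2/[A]1)^n. Take logs to solve for n.
rate2/rate1 = 0.114752 / 0.018068 = 6.3511
[A]2/[A]1 = 0.688 / 0.273 = 2.5201
n = ln(6.3511) / ln(2.5201) = 2.0
Nearest integer order:

2
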